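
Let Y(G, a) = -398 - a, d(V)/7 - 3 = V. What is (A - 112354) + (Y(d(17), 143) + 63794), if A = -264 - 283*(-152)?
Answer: -6349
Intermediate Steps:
d(V) = 21 + 7*V
A = 42752 (A = -264 + 43016 = 42752)
(A - 112354) + (Y(d(17), 143) + 63794) = (42752 - 112354) + ((-398 - 1*143) + 63794) = -69602 + ((-398 - 143) + 63794) = -69602 + (-541 + 63794) = -69602 + 63253 = -6349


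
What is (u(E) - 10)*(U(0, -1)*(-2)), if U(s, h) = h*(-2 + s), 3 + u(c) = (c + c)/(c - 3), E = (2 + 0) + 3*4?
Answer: 460/11 ≈ 41.818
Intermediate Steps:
E = 14 (E = 2 + 12 = 14)
u(c) = -3 + 2*c/(-3 + c) (u(c) = -3 + (c + c)/(c - 3) = -3 + (2*c)/(-3 + c) = -3 + 2*c/(-3 + c))
(u(E) - 10)*(U(0, -1)*(-2)) = ((9 - 1*14)/(-3 + 14) - 10)*(-(-2 + 0)*(-2)) = ((9 - 14)/11 - 10)*(-1*(-2)*(-2)) = ((1/11)*(-5) - 10)*(2*(-2)) = (-5/11 - 10)*(-4) = -115/11*(-4) = 460/11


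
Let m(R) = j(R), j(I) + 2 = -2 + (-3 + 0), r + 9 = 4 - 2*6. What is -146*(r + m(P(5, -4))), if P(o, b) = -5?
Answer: 3504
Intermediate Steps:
r = -17 (r = -9 + (4 - 2*6) = -9 + (4 - 12) = -9 - 8 = -17)
j(I) = -7 (j(I) = -2 + (-2 + (-3 + 0)) = -2 + (-2 - 3) = -2 - 5 = -7)
m(R) = -7
-146*(r + m(P(5, -4))) = -146*(-17 - 7) = -146*(-24) = 3504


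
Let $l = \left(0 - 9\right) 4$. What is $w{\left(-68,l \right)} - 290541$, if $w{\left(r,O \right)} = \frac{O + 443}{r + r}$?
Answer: $- \frac{39513983}{136} \approx -2.9054 \cdot 10^{5}$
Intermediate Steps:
$l = -36$ ($l = \left(0 - 9\right) 4 = \left(-9\right) 4 = -36$)
$w{\left(r,O \right)} = \frac{443 + O}{2 r}$
$w{\left(-68,l \right)} - 290541 = \frac{443 - 36}{2 \left(-68\right)} - 290541 = \frac{1}{2} \left(- \frac{1}{68}\right) 407 - 290541 = - \frac{407}{136} - 290541 = - \frac{39513983}{136}$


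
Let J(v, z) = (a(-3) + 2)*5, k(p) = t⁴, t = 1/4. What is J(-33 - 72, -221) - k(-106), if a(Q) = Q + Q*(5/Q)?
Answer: 5119/256 ≈ 19.996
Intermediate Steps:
t = ¼ ≈ 0.25000
k(p) = 1/256 (k(p) = (¼)⁴ = 1/256)
a(Q) = 5 + Q (a(Q) = Q + 5 = 5 + Q)
J(v, z) = 20 (J(v, z) = ((5 - 3) + 2)*5 = (2 + 2)*5 = 4*5 = 20)
J(-33 - 72, -221) - k(-106) = 20 - 1*1/256 = 20 - 1/256 = 5119/256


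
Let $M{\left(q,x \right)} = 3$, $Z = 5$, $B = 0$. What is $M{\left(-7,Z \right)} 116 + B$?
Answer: $348$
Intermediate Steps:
$M{\left(-7,Z \right)} 116 + B = 3 \cdot 116 + 0 = 348 + 0 = 348$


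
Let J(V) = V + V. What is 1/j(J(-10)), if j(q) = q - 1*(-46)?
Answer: 1/26 ≈ 0.038462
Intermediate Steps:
J(V) = 2*V
j(q) = 46 + q (j(q) = q + 46 = 46 + q)
1/j(J(-10)) = 1/(46 + 2*(-10)) = 1/(46 - 20) = 1/26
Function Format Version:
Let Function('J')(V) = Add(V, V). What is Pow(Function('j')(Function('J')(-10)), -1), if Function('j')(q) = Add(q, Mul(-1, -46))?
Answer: Rational(1, 26) ≈ 0.038462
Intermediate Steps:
Function('J')(V) = Mul(2, V)
Function('j')(q) = Add(46, q) (Function('j')(q) = Add(q, 46) = Add(46, q))
Pow(Function('j')(Function('J')(-10)), -1) = Pow(Add(46, Mul(2, -10)), -1) = Pow(Add(46, -20), -1) = Pow(26, -1) = Rational(1, 26)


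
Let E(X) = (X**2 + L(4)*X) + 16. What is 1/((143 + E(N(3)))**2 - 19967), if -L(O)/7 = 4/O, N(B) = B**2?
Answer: 1/11362 ≈ 8.8013e-5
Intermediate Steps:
L(O) = -28/O
E(X) = 16 + X**2 - 7*X (E(X) = (X**2 + (-28/4)*X) + 16 = (X**2 + (-28*1/4)*X) + 16 = (X**2 - 7*X) + 16 = 16 + X**2 - 7*X)
1/((143 + E(N(3)))**2 - 19967) = 1/((143 + (16 + (3**2)**2 - 7*3**2))**2 - 19967) = 1/((143 + (16 + 9**2 - 7*9))**2 - 19967) = 1/((143 + (16 + 81 - 63))**2 - 19967) = 1/((143 + 34)**2 - 19967) = 1/(177**2 - 19967) = 1/(31329 - 19967) = 1/11362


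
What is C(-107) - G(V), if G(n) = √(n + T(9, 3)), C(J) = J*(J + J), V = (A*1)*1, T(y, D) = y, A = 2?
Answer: 22898 - √11 ≈ 22895.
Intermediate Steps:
V = 2 (V = (2*1)*1 = 2*1 = 2)
C(J) = 2*J² (C(J) = J*(2*J) = 2*J²)
G(n) = √(9 + n) (G(n) = √(n + 9) = √(9 + n))
C(-107) - G(V) = 2*(-107)² - √(9 + 2) = 2*11449 - √11 = 22898 - √11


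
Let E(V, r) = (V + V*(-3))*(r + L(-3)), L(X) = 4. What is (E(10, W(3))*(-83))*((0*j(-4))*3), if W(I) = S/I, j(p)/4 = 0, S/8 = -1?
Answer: 0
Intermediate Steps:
S = -8 (S = 8*(-1) = -8)
j(p) = 0 (j(p) = 4*0 = 0)
W(I) = -8/I
E(V, r) = -2*V*(4 + r) (E(V, r) = (V + V*(-3))*(r + 4) = (V - 3*V)*(4 + r) = (-2*V)*(4 + r) = -2*V*(4 + r))
(E(10, W(3))*(-83))*((0*j(-4))*3) = (-2*10*(4 - 8/3)*(-83))*((0*0)*3) = (-2*10*(4 - 8*⅓)*(-83))*(0*3) = (-2*10*(4 - 8/3)*(-83))*0 = (-2*10*4/3*(-83))*0 = -80/3*(-83)*0 = (6640/3)*0 = 0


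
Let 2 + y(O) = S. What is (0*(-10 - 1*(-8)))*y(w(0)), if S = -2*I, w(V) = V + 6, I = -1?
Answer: 0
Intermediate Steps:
w(V) = 6 + V
S = 2 (S = -2*(-1) = 2)
y(O) = 0 (y(O) = -2 + 2 = 0)
(0*(-10 - 1*(-8)))*y(w(0)) = (0*(-10 - 1*(-8)))*0 = (0*(-10 + 8))*0 = (0*(-2))*0 = 0*0 = 0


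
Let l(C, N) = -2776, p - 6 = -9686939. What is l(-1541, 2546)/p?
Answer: 2776/9686933 ≈ 0.00028657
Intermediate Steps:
p = -9686933 (p = 6 - 9686939 = -9686933)
l(-1541, 2546)/p = -2776/(-9686933) = -2776*(-1/9686933) = 2776/9686933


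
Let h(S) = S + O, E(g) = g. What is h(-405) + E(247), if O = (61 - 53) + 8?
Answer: -142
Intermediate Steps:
O = 16 (O = 8 + 8 = 16)
h(S) = 16 + S (h(S) = S + 16 = 16 + S)
h(-405) + E(247) = (16 - 405) + 247 = -389 + 247 = -142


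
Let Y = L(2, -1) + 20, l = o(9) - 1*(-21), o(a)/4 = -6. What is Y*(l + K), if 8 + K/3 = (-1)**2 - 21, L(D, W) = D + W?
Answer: -1827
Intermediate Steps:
o(a) = -24 (o(a) = 4*(-6) = -24)
l = -3 (l = -24 - 1*(-21) = -24 + 21 = -3)
K = -84 (K = -24 + 3*((-1)**2 - 21) = -24 + 3*(1 - 21) = -24 + 3*(-20) = -24 - 60 = -84)
Y = 21 (Y = (2 - 1) + 20 = 1 + 20 = 21)
Y*(l + K) = 21*(-3 - 84) = 21*(-87) = -1827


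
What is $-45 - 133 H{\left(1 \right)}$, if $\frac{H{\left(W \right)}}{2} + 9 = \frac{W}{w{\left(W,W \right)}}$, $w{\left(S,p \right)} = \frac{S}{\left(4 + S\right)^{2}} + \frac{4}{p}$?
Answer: $\frac{230599}{101} \approx 2283.2$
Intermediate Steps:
$w{\left(S,p \right)} = \frac{4}{p} + \frac{S}{\left(4 + S\right)^{2}}$ ($w{\left(S,p \right)} = \frac{S}{\left(4 + S\right)^{2}} + \frac{4}{p} = \frac{4}{p} + \frac{S}{\left(4 + S\right)^{2}}$)
$H{\left(W \right)} = -18 + \frac{2 W}{\frac{4}{W} + \frac{W}{\left(4 + W\right)^{2}}}$ ($H{\left(W \right)} = -18 + 2 \frac{W}{\frac{4}{W} + \frac{W}{\left(4 + W\right)^{2}}} = -18 + \frac{2 W}{\frac{4}{W} + \frac{W}{\left(4 + W\right)^{2}}}$)
$-45 - 133 H{\left(1 \right)} = -45 - 133 \left(-18 + 2 \cdot 1 \frac{1}{\frac{4}{1} + 1 \frac{1}{\left(4 + 1\right)^{2}}}\right) = -45 - 133 \left(-18 + 2 \cdot 1 \frac{1}{4 \cdot 1 + 1 \cdot \frac{1}{25}}\right) = -45 - 133 \left(-18 + 2 \cdot 1 \frac{1}{4 + 1 \cdot \frac{1}{25}}\right) = -45 - 133 \left(-18 + 2 \cdot 1 \frac{1}{4 + \frac{1}{25}}\right) = -45 - 133 \left(-18 + 2 \cdot 1 \frac{1}{\frac{101}{25}}\right) = -45 - 133 \left(-18 + 2 \cdot 1 \cdot \frac{25}{101}\right) = -45 - 133 \left(-18 + \frac{50}{101}\right) = -45 - - \frac{235144}{101} = -45 + \frac{235144}{101} = \frac{230599}{101}$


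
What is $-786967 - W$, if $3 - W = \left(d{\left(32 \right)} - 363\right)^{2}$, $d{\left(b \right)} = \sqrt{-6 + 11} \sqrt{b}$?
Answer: $-655041 - 2904 \sqrt{10} \approx -6.6422 \cdot 10^{5}$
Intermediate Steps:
$d{\left(b \right)} = \sqrt{5} \sqrt{b}$
$W = 3 - \left(-363 + 4 \sqrt{10}\right)^{2}$ ($W = 3 - \left(\sqrt{5} \sqrt{32} - 363\right)^{2} = 3 - \left(\sqrt{5} \cdot 4 \sqrt{2} - 363\right)^{2} = 3 - \left(4 \sqrt{10} - 363\right)^{2} = 3 - \left(-363 + 4 \sqrt{10}\right)^{2} \approx -1.2274 \cdot 10^{5}$)
$-786967 - W = -786967 - \left(-131926 + 2904 \sqrt{10}\right) = -786967 + \left(131926 - 2904 \sqrt{10}\right) = -655041 - 2904 \sqrt{10}$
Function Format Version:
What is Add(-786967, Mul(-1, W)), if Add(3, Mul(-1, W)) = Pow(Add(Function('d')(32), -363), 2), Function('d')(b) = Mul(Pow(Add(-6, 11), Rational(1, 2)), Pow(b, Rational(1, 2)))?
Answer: Add(-655041, Mul(-2904, Pow(10, Rational(1, 2)))) ≈ -6.6422e+5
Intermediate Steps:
Function('d')(b) = Mul(Pow(5, Rational(1, 2)), Pow(b, Rational(1, 2)))
W = Add(3, Mul(-1, Pow(Add(-363, Mul(4, Pow(10, Rational(1, 2)))), 2))) (W = Add(3, Mul(-1, Pow(Add(Mul(Pow(5, Rational(1, 2)), Pow(32, Rational(1, 2))), -363), 2))) = Add(3, Mul(-1, Pow(Add(Mul(Pow(5, Rational(1, 2)), Mul(4, Pow(2, Rational(1, 2)))), -363), 2))) = Add(3, Mul(-1, Pow(Add(Mul(4, Pow(10, Rational(1, 2))), -363), 2))) = Add(3, Mul(-1, Pow(Add(-363, Mul(4, Pow(10, Rational(1, 2)))), 2))) ≈ -1.2274e+5)
Add(-786967, Mul(-1, W)) = Add(-786967, Mul(-1, Add(-131926, Mul(2904, Pow(10, Rational(1, 2)))))) = Add(-786967, Add(131926, Mul(-2904, Pow(10, Rational(1, 2))))) = Add(-655041, Mul(-2904, Pow(10, Rational(1, 2))))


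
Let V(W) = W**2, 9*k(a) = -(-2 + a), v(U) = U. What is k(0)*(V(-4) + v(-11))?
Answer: 10/9 ≈ 1.1111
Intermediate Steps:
k(a) = 2/9 - a/9 (k(a) = (-(-2 + a))/9 = (2 - a)/9 = 2/9 - a/9)
k(0)*(V(-4) + v(-11)) = (2/9 - 1/9*0)*((-4)**2 - 11) = (2/9 + 0)*(16 - 11) = (2/9)*5 = 10/9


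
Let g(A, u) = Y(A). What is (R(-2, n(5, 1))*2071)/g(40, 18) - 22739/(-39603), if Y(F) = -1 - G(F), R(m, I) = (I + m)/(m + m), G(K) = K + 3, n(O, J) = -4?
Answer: -244052407/3485064 ≈ -70.028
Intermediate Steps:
G(K) = 3 + K
R(m, I) = (I + m)/(2*m) (R(m, I) = (I + m)/((2*m)) = (I + m)*(1/(2*m)) = (I + m)/(2*m))
Y(F) = -4 - F (Y(F) = -1 - (3 + F) = -1 + (-3 - F) = -4 - F)
g(A, u) = -4 - A
(R(-2, n(5, 1))*2071)/g(40, 18) - 22739/(-39603) = (((½)*(-4 - 2)/(-2))*2071)/(-4 - 1*40) - 22739/(-39603) = (((½)*(-½)*(-6))*2071)/(-4 - 40) - 22739*(-1/39603) = ((3/2)*2071)/(-44) + 22739/39603 = (6213/2)*(-1/44) + 22739/39603 = -6213/88 + 22739/39603 = -244052407/3485064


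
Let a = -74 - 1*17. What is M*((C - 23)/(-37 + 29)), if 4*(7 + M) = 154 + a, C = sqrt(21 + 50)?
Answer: 805/32 - 35*sqrt(71)/32 ≈ 15.940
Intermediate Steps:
a = -91 (a = -74 - 17 = -91)
C = sqrt(71) ≈ 8.4261
M = 35/4 (M = -7 + (154 - 91)/4 = -7 + (1/4)*63 = -7 + 63/4 = 35/4 ≈ 8.7500)
M*((C - 23)/(-37 + 29)) = 35*((sqrt(71) - 23)/(-37 + 29))/4 = 35*((-23 + sqrt(71))/(-8))/4 = 35*((-23 + sqrt(71))*(-1/8))/4 = 35*(23/8 - sqrt(71)/8)/4 = 805/32 - 35*sqrt(71)/32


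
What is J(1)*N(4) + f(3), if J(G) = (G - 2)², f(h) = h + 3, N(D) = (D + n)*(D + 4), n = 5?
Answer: 78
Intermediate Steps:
N(D) = (4 + D)*(5 + D) (N(D) = (D + 5)*(D + 4) = (5 + D)*(4 + D) = (4 + D)*(5 + D))
f(h) = 3 + h
J(G) = (-2 + G)²
J(1)*N(4) + f(3) = (-2 + 1)²*(20 + 4² + 9*4) + (3 + 3) = (-1)²*(20 + 16 + 36) + 6 = 1*72 + 6 = 72 + 6 = 78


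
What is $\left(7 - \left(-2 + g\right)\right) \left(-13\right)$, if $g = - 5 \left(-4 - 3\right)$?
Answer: $338$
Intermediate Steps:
$g = 35$ ($g = \left(-5\right) \left(-7\right) = 35$)
$\left(7 - \left(-2 + g\right)\right) \left(-13\right) = \left(7 + \left(7 - \left(35 + 5\right)\right)\right) \left(-13\right) = \left(7 + \left(7 - 40\right)\right) \left(-13\right) = \left(7 - 33\right) \left(-13\right) = \left(-26\right) \left(-13\right) = 338$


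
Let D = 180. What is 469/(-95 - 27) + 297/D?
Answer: -2677/1220 ≈ -2.1943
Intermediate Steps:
469/(-95 - 27) + 297/D = 469/(-95 - 27) + 297/180 = 469/(-122) + 297*(1/180) = 469*(-1/122) + 33/20 = -469/122 + 33/20 = -2677/1220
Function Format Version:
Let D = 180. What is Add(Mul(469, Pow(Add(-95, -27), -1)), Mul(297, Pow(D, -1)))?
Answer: Rational(-2677, 1220) ≈ -2.1943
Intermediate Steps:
Add(Mul(469, Pow(Add(-95, -27), -1)), Mul(297, Pow(D, -1))) = Add(Mul(469, Pow(Add(-95, -27), -1)), Mul(297, Pow(180, -1))) = Add(Mul(469, Pow(-122, -1)), Mul(297, Rational(1, 180))) = Add(Mul(469, Rational(-1, 122)), Rational(33, 20)) = Add(Rational(-469, 122), Rational(33, 20)) = Rational(-2677, 1220)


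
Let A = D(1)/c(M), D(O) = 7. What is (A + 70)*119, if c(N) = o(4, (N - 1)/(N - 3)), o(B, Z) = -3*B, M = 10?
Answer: 99127/12 ≈ 8260.6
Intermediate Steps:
c(N) = -12 (c(N) = -3*4 = -12)
A = -7/12 (A = 7/(-12) = 7*(-1/12) = -7/12 ≈ -0.58333)
(A + 70)*119 = (-7/12 + 70)*119 = (833/12)*119 = 99127/12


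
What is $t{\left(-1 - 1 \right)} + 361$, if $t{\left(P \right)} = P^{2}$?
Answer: $365$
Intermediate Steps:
$t{\left(-1 - 1 \right)} + 361 = \left(-1 - 1\right)^{2} + 361 = \left(-2\right)^{2} + 361 = 4 + 361 = 365$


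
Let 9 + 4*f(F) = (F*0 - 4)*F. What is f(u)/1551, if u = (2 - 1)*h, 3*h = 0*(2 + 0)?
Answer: -3/2068 ≈ -0.0014507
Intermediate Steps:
h = 0 (h = (0*(2 + 0))/3 = (0*2)/3 = (⅓)*0 = 0)
u = 0 (u = (2 - 1)*0 = 1*0 = 0)
f(F) = -9/4 - F (f(F) = -9/4 + ((F*0 - 4)*F)/4 = -9/4 + ((0 - 4)*F)/4 = -9/4 + (-4*F)/4 = -9/4 - F)
f(u)/1551 = (-9/4 - 1*0)/1551 = (-9/4 + 0)*(1/1551) = -9/4*1/1551 = -3/2068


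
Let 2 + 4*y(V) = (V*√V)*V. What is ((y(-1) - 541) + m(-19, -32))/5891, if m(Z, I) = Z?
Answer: -1121/11782 + I/23564 ≈ -0.095145 + 4.2438e-5*I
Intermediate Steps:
y(V) = -½ + V^(5/2)/4 (y(V) = -½ + ((V*√V)*V)/4 = -½ + (V^(3/2)*V)/4 = -½ + V^(5/2)/4)
((y(-1) - 541) + m(-19, -32))/5891 = (((-½ + (-1)^(5/2)/4) - 541) - 19)/5891 = (((-½ + I/4) - 541) - 19)*(1/5891) = ((-1083/2 + I/4) - 19)*(1/5891) = (-1121/2 + I/4)*(1/5891) = -1121/11782 + I/23564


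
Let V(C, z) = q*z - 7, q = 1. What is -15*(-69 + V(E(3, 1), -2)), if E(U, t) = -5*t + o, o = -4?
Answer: 1170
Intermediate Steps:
E(U, t) = -4 - 5*t (E(U, t) = -5*t - 4 = -4 - 5*t)
V(C, z) = -7 + z (V(C, z) = 1*z - 7 = z - 7 = -7 + z)
-15*(-69 + V(E(3, 1), -2)) = -15*(-69 + (-7 - 2)) = -15*(-69 - 9) = -15*(-78) = 1170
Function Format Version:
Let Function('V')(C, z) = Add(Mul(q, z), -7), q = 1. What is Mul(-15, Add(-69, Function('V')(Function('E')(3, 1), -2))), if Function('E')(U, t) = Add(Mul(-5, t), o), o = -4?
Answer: 1170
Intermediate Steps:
Function('E')(U, t) = Add(-4, Mul(-5, t)) (Function('E')(U, t) = Add(Mul(-5, t), -4) = Add(-4, Mul(-5, t)))
Function('V')(C, z) = Add(-7, z) (Function('V')(C, z) = Add(Mul(1, z), -7) = Add(z, -7) = Add(-7, z))
Mul(-15, Add(-69, Function('V')(Function('E')(3, 1), -2))) = Mul(-15, Add(-69, Add(-7, -2))) = Mul(-15, Add(-69, -9)) = Mul(-15, -78) = 1170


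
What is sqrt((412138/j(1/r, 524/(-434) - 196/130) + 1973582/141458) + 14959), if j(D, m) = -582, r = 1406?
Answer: sqrt(6042922579827708159)/20582139 ≈ 119.44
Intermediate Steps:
sqrt((412138/j(1/r, 524/(-434) - 196/130) + 1973582/141458) + 14959) = sqrt((412138/(-582) + 1973582/141458) + 14959) = sqrt((412138*(-1/582) + 1973582*(1/141458)) + 14959) = sqrt((-206069/291 + 986791/70729) + 14959) = sqrt(-14287898120/20582139 + 14959) = sqrt(293600319181/20582139) = sqrt(6042922579827708159)/20582139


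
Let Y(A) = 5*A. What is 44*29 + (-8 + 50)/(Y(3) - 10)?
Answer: 6422/5 ≈ 1284.4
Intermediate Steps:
44*29 + (-8 + 50)/(Y(3) - 10) = 44*29 + (-8 + 50)/(5*3 - 10) = 1276 + 42/(15 - 10) = 1276 + 42/5 = 6422/5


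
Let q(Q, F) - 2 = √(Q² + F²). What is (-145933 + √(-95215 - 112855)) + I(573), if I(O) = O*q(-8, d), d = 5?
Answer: -144787 + 573*√89 + I*√208070 ≈ -1.3938e+5 + 456.15*I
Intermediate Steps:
q(Q, F) = 2 + √(F² + Q²) (q(Q, F) = 2 + √(Q² + F²) = 2 + √(F² + Q²))
I(O) = O*(2 + √89) (I(O) = O*(2 + √(5² + (-8)²)) = O*(2 + √(25 + 64)) = O*(2 + √89))
(-145933 + √(-95215 - 112855)) + I(573) = (-145933 + √(-95215 - 112855)) + 573*(2 + √89) = (-145933 + √(-208070)) + (1146 + 573*√89) = (-145933 + I*√208070) + (1146 + 573*√89) = -144787 + 573*√89 + I*√208070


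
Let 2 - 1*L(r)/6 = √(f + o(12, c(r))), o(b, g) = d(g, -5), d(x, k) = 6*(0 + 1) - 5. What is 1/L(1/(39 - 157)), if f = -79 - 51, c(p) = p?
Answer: 1/399 + I*√129/798 ≈ 0.0025063 + 0.014233*I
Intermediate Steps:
d(x, k) = 1 (d(x, k) = 6*1 - 5 = 6 - 5 = 1)
o(b, g) = 1
f = -130
L(r) = 12 - 6*I*√129 (L(r) = 12 - 6*√(-130 + 1) = 12 - 6*I*√129)
1/L(1/(39 - 157)) = 1/(12 - 6*I*√129)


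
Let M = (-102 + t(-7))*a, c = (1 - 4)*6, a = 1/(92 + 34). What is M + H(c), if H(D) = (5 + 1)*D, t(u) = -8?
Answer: -6859/63 ≈ -108.87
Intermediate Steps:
a = 1/126 ≈ 0.0079365
c = -18 (c = -3*6 = -18)
H(D) = 6*D
M = -55/63 (M = (-102 - 8)*(1/126) = -110*1/126 = -55/63 ≈ -0.87302)
M + H(c) = -55/63 + 6*(-18) = -55/63 - 108 = -6859/63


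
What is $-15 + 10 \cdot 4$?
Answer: $25$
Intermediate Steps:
$-15 + 10 \cdot 4 = -15 + 40 = 25$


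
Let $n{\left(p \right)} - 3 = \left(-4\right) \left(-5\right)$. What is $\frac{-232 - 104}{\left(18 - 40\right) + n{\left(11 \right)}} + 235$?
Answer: $-101$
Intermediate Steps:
$n{\left(p \right)} = 23$ ($n{\left(p \right)} = 3 - -20 = 3 + 20 = 23$)
$\frac{-232 - 104}{\left(18 - 40\right) + n{\left(11 \right)}} + 235 = \frac{-232 - 104}{\left(18 - 40\right) + 23} + 235 = - \frac{336}{-22 + 23} + 235 = - \frac{336}{1} + 235 = \left(-336\right) 1 + 235 = -336 + 235 = -101$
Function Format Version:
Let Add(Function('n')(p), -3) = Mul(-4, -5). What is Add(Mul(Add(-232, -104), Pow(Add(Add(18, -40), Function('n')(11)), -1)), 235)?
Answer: -101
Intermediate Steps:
Function('n')(p) = 23 (Function('n')(p) = Add(3, Mul(-4, -5)) = Add(3, 20) = 23)
Add(Mul(Add(-232, -104), Pow(Add(Add(18, -40), Function('n')(11)), -1)), 235) = Add(Mul(Add(-232, -104), Pow(Add(Add(18, -40), 23), -1)), 235) = Add(Mul(-336, Pow(Add(-22, 23), -1)), 235) = Add(Mul(-336, Pow(1, -1)), 235) = Add(Mul(-336, 1), 235) = Add(-336, 235) = -101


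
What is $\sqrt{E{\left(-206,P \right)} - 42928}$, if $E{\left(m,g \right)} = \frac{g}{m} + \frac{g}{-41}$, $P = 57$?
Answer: $\frac{i \sqrt{3062384185282}}{8446} \approx 207.19 i$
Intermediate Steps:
$E{\left(m,g \right)} = - \frac{g}{41} + \frac{g}{m}$ ($E{\left(m,g \right)} = \frac{g}{m} + g \left(- \frac{1}{41}\right) = \frac{g}{m} - \frac{g}{41} = - \frac{g}{41} + \frac{g}{m}$)
$\sqrt{E{\left(-206,P \right)} - 42928} = \sqrt{\left(\left(- \frac{1}{41}\right) 57 + \frac{57}{-206}\right) - 42928} = \sqrt{\left(- \frac{57}{41} + 57 \left(- \frac{1}{206}\right)\right) - 42928} = \sqrt{\left(- \frac{57}{41} - \frac{57}{206}\right) - 42928} = \sqrt{- \frac{14079}{8446} - 42928} = \sqrt{- \frac{362583967}{8446}} = \frac{i \sqrt{3062384185282}}{8446}$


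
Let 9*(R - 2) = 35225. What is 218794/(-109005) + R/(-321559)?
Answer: -212346093943/105154616385 ≈ -2.0194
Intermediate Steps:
R = 35243/9 (R = 2 + (⅑)*35225 = 2 + 35225/9 = 35243/9 ≈ 3915.9)
218794/(-109005) + R/(-321559) = 218794/(-109005) + (35243/9)/(-321559) = 218794*(-1/109005) + (35243/9)*(-1/321559) = -218794/109005 - 35243/2894031 = -212346093943/105154616385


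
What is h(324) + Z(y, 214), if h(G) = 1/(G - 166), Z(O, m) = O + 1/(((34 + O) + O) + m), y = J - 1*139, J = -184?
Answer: -5077823/15721 ≈ -323.00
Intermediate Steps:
y = -323 (y = -184 - 1*139 = -184 - 139 = -323)
Z(O, m) = O + 1/(34 + m + 2*O) (Z(O, m) = O + 1/((34 + 2*O) + m) = O + 1/(34 + m + 2*O))
h(G) = 1/(-166 + G)
h(324) + Z(y, 214) = 1/(-166 + 324) + (1 + 2*(-323)**2 + 34*(-323) - 323*214)/(34 + 214 + 2*(-323)) = 1/158 + (1 + 2*104329 - 10982 - 69122)/(34 + 214 - 646) = 1/158 + (1 + 208658 - 10982 - 69122)/(-398) = 1/158 - 1/398*128555 = 1/158 - 128555/398 = -5077823/15721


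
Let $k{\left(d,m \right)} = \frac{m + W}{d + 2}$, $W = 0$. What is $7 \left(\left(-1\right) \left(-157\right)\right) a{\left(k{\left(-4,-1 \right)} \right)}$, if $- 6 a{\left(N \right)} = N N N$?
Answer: $- \frac{1099}{48} \approx -22.896$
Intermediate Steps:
$k{\left(d,m \right)} = \frac{m}{2 + d}$ ($k{\left(d,m \right)} = \frac{m + 0}{d + 2} = \frac{m}{2 + d}$)
$a{\left(N \right)} = - \frac{N^{3}}{6}$ ($a{\left(N \right)} = - \frac{N N N}{6} = - \frac{N^{2} N}{6} = - \frac{N^{3}}{6}$)
$7 \left(\left(-1\right) \left(-157\right)\right) a{\left(k{\left(-4,-1 \right)} \right)} = 7 \left(\left(-1\right) \left(-157\right)\right) \left(- \frac{\left(- \frac{1}{2 - 4}\right)^{3}}{6}\right) = 7 \cdot 157 \left(- \frac{\left(- \frac{1}{-2}\right)^{3}}{6}\right) = 1099 \left(- \frac{\left(\left(-1\right) \left(- \frac{1}{2}\right)\right)^{3}}{6}\right) = 1099 \left(- \frac{1}{6 \cdot 8}\right) = 1099 \left(\left(- \frac{1}{6}\right) \frac{1}{8}\right) = 1099 \left(- \frac{1}{48}\right) = - \frac{1099}{48}$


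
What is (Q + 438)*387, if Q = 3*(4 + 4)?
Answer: 178794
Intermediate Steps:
Q = 24 (Q = 3*8 = 24)
(Q + 438)*387 = (24 + 438)*387 = 462*387 = 178794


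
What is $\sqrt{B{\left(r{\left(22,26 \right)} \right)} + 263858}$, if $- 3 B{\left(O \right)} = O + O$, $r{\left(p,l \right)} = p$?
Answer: $\frac{\sqrt{2374590}}{3} \approx 513.66$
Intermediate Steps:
$B{\left(O \right)} = - \frac{2 O}{3}$ ($B{\left(O \right)} = - \frac{O + O}{3} = - \frac{2 O}{3}$)
$\sqrt{B{\left(r{\left(22,26 \right)} \right)} + 263858} = \sqrt{\left(- \frac{2}{3}\right) 22 + 263858} = \sqrt{- \frac{44}{3} + 263858} = \sqrt{\frac{791530}{3}} = \frac{\sqrt{2374590}}{3}$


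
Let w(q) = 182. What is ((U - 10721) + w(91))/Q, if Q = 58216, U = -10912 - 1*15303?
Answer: -18377/29108 ≈ -0.63134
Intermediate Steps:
U = -26215 (U = -10912 - 15303 = -26215)
((U - 10721) + w(91))/Q = ((-26215 - 10721) + 182)/58216 = (-36936 + 182)*(1/58216) = -36754*1/58216 = -18377/29108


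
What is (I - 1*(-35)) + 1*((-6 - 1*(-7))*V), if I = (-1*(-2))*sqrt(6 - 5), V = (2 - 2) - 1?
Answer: 36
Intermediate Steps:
V = -1 (V = 0 - 1 = -1)
I = 2 (I = 2*sqrt(1) = 2*1 = 2)
(I - 1*(-35)) + 1*((-6 - 1*(-7))*V) = (2 - 1*(-35)) + 1*((-6 - 1*(-7))*(-1)) = (2 + 35) + 1*((-6 + 7)*(-1)) = 37 + 1*(1*(-1)) = 37 + 1*(-1) = 37 - 1 = 36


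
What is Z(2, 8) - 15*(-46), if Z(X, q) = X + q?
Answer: 700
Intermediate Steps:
Z(2, 8) - 15*(-46) = (2 + 8) - 15*(-46) = 10 + 690 = 700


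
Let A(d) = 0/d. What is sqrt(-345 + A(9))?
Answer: I*sqrt(345) ≈ 18.574*I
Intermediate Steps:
A(d) = 0
sqrt(-345 + A(9)) = sqrt(-345 + 0) = sqrt(-345) = I*sqrt(345)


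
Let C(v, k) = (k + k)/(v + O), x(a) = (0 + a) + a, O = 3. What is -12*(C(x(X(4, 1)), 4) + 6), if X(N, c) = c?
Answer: -456/5 ≈ -91.200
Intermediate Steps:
x(a) = 2*a (x(a) = a + a = 2*a)
C(v, k) = 2*k/(3 + v) (C(v, k) = (k + k)/(v + 3) = (2*k)/(3 + v) = 2*k/(3 + v))
-12*(C(x(X(4, 1)), 4) + 6) = -12*(2*4/(3 + 2*1) + 6) = -12*(2*4/(3 + 2) + 6) = -12*(2*4/5 + 6) = -12*(2*4*(1/5) + 6) = -12*(8/5 + 6) = -12*38/5 = -456/5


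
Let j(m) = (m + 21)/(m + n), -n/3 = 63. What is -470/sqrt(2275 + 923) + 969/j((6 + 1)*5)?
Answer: -10659/4 - 235*sqrt(3198)/1599 ≈ -2673.1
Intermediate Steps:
n = -189 (n = -3*63 = -189)
j(m) = (21 + m)/(-189 + m) (j(m) = (m + 21)/(m - 189) = (21 + m)/(-189 + m))
-470/sqrt(2275 + 923) + 969/j((6 + 1)*5) = -470/sqrt(2275 + 923) + 969/(((21 + (6 + 1)*5)/(-189 + (6 + 1)*5))) = -470*sqrt(3198)/3198 + 969/(((21 + 7*5)/(-189 + 7*5))) = -235*sqrt(3198)/1599 + 969/(((21 + 35)/(-189 + 35))) = -235*sqrt(3198)/1599 + 969/((56/(-154))) = -235*sqrt(3198)/1599 + 969/((-1/154*56)) = -235*sqrt(3198)/1599 + 969/(-4/11) = -235*sqrt(3198)/1599 + 969*(-11/4) = -235*sqrt(3198)/1599 - 10659/4 = -10659/4 - 235*sqrt(3198)/1599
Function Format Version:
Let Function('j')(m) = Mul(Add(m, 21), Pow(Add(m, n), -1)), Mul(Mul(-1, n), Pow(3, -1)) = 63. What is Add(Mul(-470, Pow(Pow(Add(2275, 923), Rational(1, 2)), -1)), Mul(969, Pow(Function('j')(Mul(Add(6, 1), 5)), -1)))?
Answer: Add(Rational(-10659, 4), Mul(Rational(-235, 1599), Pow(3198, Rational(1, 2)))) ≈ -2673.1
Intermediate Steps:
n = -189 (n = Mul(-3, 63) = -189)
Function('j')(m) = Mul(Pow(Add(-189, m), -1), Add(21, m)) (Function('j')(m) = Mul(Add(m, 21), Pow(Add(m, -189), -1)) = Mul(Add(21, m), Pow(Add(-189, m), -1)) = Mul(Pow(Add(-189, m), -1), Add(21, m)))
Add(Mul(-470, Pow(Pow(Add(2275, 923), Rational(1, 2)), -1)), Mul(969, Pow(Function('j')(Mul(Add(6, 1), 5)), -1))) = Add(Mul(-470, Pow(Pow(Add(2275, 923), Rational(1, 2)), -1)), Mul(969, Pow(Mul(Pow(Add(-189, Mul(Add(6, 1), 5)), -1), Add(21, Mul(Add(6, 1), 5))), -1))) = Add(Mul(-470, Pow(Pow(3198, Rational(1, 2)), -1)), Mul(969, Pow(Mul(Pow(Add(-189, Mul(7, 5)), -1), Add(21, Mul(7, 5))), -1))) = Add(Mul(-470, Mul(Rational(1, 3198), Pow(3198, Rational(1, 2)))), Mul(969, Pow(Mul(Pow(Add(-189, 35), -1), Add(21, 35)), -1))) = Add(Mul(Rational(-235, 1599), Pow(3198, Rational(1, 2))), Mul(969, Pow(Mul(Pow(-154, -1), 56), -1))) = Add(Mul(Rational(-235, 1599), Pow(3198, Rational(1, 2))), Mul(969, Pow(Mul(Rational(-1, 154), 56), -1))) = Add(Mul(Rational(-235, 1599), Pow(3198, Rational(1, 2))), Mul(969, Pow(Rational(-4, 11), -1))) = Add(Mul(Rational(-235, 1599), Pow(3198, Rational(1, 2))), Mul(969, Rational(-11, 4))) = Add(Mul(Rational(-235, 1599), Pow(3198, Rational(1, 2))), Rational(-10659, 4)) = Add(Rational(-10659, 4), Mul(Rational(-235, 1599), Pow(3198, Rational(1, 2))))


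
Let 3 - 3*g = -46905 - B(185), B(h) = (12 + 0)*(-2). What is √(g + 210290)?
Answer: 3*√25102 ≈ 475.31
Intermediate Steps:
B(h) = -24 (B(h) = 12*(-2) = -24)
g = 15628 (g = 1 - (-46905 - 1*(-24))/3 = 1 - (-46905 + 24)/3 = 1 - ⅓*(-46881) = 1 + 15627 = 15628)
√(g + 210290) = √(15628 + 210290) = √225918 = 3*√25102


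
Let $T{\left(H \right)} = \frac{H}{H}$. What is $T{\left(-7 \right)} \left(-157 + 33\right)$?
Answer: $-124$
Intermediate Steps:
$T{\left(H \right)} = 1$
$T{\left(-7 \right)} \left(-157 + 33\right) = 1 \left(-157 + 33\right) = 1 \left(-124\right) = -124$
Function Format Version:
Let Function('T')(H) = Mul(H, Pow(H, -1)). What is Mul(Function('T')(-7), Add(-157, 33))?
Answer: -124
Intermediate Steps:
Function('T')(H) = 1
Mul(Function('T')(-7), Add(-157, 33)) = Mul(1, Add(-157, 33)) = Mul(1, -124) = -124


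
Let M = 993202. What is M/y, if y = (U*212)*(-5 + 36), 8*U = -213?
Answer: -1986404/349959 ≈ -5.6761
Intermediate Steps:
U = -213/8 (U = (⅛)*(-213) = -213/8 ≈ -26.625)
y = -349959/2 (y = (-213/8*212)*(-5 + 36) = -11289/2*31 = -349959/2 ≈ -1.7498e+5)
M/y = 993202/(-349959/2) = 993202*(-2/349959) = -1986404/349959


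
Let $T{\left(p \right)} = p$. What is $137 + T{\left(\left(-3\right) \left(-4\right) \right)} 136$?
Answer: $1769$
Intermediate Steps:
$137 + T{\left(\left(-3\right) \left(-4\right) \right)} 136 = 137 + \left(-3\right) \left(-4\right) 136 = 137 + 12 \cdot 136 = 137 + 1632 = 1769$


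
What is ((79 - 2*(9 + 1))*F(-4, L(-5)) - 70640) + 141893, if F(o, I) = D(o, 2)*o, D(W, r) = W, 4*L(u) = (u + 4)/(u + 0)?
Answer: 72197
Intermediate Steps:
L(u) = (4 + u)/(4*u) (L(u) = ((u + 4)/(u + 0))/4 = ((4 + u)/u)/4 = (4 + u)/(4*u))
F(o, I) = o**2 (F(o, I) = o*o = o**2)
((79 - 2*(9 + 1))*F(-4, L(-5)) - 70640) + 141893 = ((79 - 2*(9 + 1))*(-4)**2 - 70640) + 141893 = ((79 - 2*10)*16 - 70640) + 141893 = ((79 - 20)*16 - 70640) + 141893 = (59*16 - 70640) + 141893 = (944 - 70640) + 141893 = -69696 + 141893 = 72197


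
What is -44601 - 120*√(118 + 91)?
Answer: -44601 - 120*√209 ≈ -46336.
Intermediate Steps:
-44601 - 120*√(118 + 91) = -44601 - 120*√209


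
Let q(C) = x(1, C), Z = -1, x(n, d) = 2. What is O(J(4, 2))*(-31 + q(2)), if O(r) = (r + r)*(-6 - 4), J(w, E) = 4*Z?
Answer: -2320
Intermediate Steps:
q(C) = 2
J(w, E) = -4 (J(w, E) = 4*(-1) = -4)
O(r) = -20*r (O(r) = (2*r)*(-10) = -20*r)
O(J(4, 2))*(-31 + q(2)) = (-20*(-4))*(-31 + 2) = 80*(-29) = -2320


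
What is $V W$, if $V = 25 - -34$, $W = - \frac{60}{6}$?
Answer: $-590$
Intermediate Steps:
$W = -10$ ($W = \left(-60\right) \frac{1}{6} = -10$)
$V = 59$ ($V = 25 + 34 = 59$)
$V W = 59 \left(-10\right) = -590$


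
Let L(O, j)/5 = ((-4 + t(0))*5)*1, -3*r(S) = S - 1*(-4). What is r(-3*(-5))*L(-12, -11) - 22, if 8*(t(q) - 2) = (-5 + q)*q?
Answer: 884/3 ≈ 294.67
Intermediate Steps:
r(S) = -4/3 - S/3 (r(S) = -(S - 1*(-4))/3 = -(S + 4)/3 = -(4 + S)/3 = -4/3 - S/3)
t(q) = 2 + q*(-5 + q)/8 (t(q) = 2 + ((-5 + q)*q)/8 = 2 + (q*(-5 + q))/8 = 2 + q*(-5 + q)/8)
L(O, j) = -50 (L(O, j) = 5*(((-4 + (2 - 5/8*0 + (⅛)*0²))*5)*1) = 5*(((-4 + (2 + 0 + (⅛)*0))*5)*1) = 5*(((-4 + (2 + 0 + 0))*5)*1) = 5*(((-4 + 2)*5)*1) = 5*(-2*5*1) = 5*(-10*1) = 5*(-10) = -50)
r(-3*(-5))*L(-12, -11) - 22 = (-4/3 - (-1)*(-5))*(-50) - 22 = (-4/3 - ⅓*15)*(-50) - 22 = (-4/3 - 5)*(-50) - 22 = -19/3*(-50) - 22 = 950/3 - 22 = 884/3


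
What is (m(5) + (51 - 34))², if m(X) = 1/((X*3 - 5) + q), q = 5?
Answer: 65536/225 ≈ 291.27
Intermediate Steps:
m(X) = 1/(3*X) (m(X) = 1/((X*3 - 5) + 5) = 1/((3*X - 5) + 5) = 1/((-5 + 3*X) + 5) = 1/(3*X))
(m(5) + (51 - 34))² = ((⅓)/5 + (51 - 34))² = ((⅓)*(⅕) + 17)² = (1/15 + 17)² = (256/15)² = 65536/225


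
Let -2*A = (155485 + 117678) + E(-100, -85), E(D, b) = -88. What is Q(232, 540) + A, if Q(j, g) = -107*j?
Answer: -322723/2 ≈ -1.6136e+5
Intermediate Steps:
A = -273075/2 (A = -((155485 + 117678) - 88)/2 = -(273163 - 88)/2 = -1/2*273075 = -273075/2 ≈ -1.3654e+5)
Q(232, 540) + A = -107*232 - 273075/2 = -24824 - 273075/2 = -322723/2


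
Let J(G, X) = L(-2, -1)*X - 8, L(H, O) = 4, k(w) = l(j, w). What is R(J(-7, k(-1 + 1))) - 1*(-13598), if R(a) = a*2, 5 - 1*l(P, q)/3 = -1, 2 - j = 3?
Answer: 13726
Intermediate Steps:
j = -1 (j = 2 - 1*3 = 2 - 3 = -1)
l(P, q) = 18 (l(P, q) = 15 - 3*(-1) = 15 + 3 = 18)
k(w) = 18
J(G, X) = -8 + 4*X (J(G, X) = 4*X - 8 = -8 + 4*X)
R(a) = 2*a
R(J(-7, k(-1 + 1))) - 1*(-13598) = 2*(-8 + 4*18) - 1*(-13598) = 2*(-8 + 72) + 13598 = 2*64 + 13598 = 128 + 13598 = 13726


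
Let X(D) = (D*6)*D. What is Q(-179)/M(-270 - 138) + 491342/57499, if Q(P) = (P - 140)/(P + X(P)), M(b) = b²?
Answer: 541700167666135/63392134148928 ≈ 8.5452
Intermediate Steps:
X(D) = 6*D² (X(D) = (6*D)*D = 6*D²)
Q(P) = (-140 + P)/(P + 6*P²) (Q(P) = (P - 140)/(P + 6*P²) = (-140 + P)/(P + 6*P²))
Q(-179)/M(-270 - 138) + 491342/57499 = ((-140 - 179)/((-179)*(1 + 6*(-179))))/((-270 - 138)²) + 491342/57499 = (-1/179*(-319)/(1 - 1074))/((-408)²) + 491342*(1/57499) = -1/179*(-319)/(-1073)/166464 + 491342/57499 = -1/179*(-1/1073)*(-319)*(1/166464) + 491342/57499 = -11/6623*1/166464 + 491342/57499 = -11/1102491072 + 491342/57499 = 541700167666135/63392134148928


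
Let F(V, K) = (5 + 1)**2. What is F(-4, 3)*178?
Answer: 6408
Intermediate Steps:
F(V, K) = 36 (F(V, K) = 6**2 = 36)
F(-4, 3)*178 = 36*178 = 6408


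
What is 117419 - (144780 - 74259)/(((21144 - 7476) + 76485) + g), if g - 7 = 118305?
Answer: 24477681314/208465 ≈ 1.1742e+5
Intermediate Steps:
g = 118312 (g = 7 + 118305 = 118312)
117419 - (144780 - 74259)/(((21144 - 7476) + 76485) + g) = 117419 - (144780 - 74259)/(((21144 - 7476) + 76485) + 118312) = 117419 - 70521/((13668 + 76485) + 118312) = 117419 - 70521/(90153 + 118312) = 117419 - 70521/208465 = 24477681314/208465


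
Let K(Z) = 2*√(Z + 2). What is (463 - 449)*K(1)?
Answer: 28*√3 ≈ 48.497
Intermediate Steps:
K(Z) = 2*√(2 + Z)
(463 - 449)*K(1) = (463 - 449)*(2*√(2 + 1)) = 14*(2*√3) = 28*√3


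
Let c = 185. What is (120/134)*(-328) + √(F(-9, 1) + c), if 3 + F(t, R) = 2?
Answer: -19680/67 + 2*√46 ≈ -280.17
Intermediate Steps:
F(t, R) = -1 (F(t, R) = -3 + 2 = -1)
(120/134)*(-328) + √(F(-9, 1) + c) = (120/134)*(-328) + √(-1 + 185) = (120*(1/134))*(-328) + √184 = (60/67)*(-328) + 2*√46 = -19680/67 + 2*√46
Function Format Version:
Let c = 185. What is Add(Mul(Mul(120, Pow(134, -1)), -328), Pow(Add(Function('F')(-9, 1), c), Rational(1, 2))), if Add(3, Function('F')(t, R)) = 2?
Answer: Add(Rational(-19680, 67), Mul(2, Pow(46, Rational(1, 2)))) ≈ -280.17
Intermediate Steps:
Function('F')(t, R) = -1 (Function('F')(t, R) = Add(-3, 2) = -1)
Add(Mul(Mul(120, Pow(134, -1)), -328), Pow(Add(Function('F')(-9, 1), c), Rational(1, 2))) = Add(Mul(Mul(120, Pow(134, -1)), -328), Pow(Add(-1, 185), Rational(1, 2))) = Add(Mul(Mul(120, Rational(1, 134)), -328), Pow(184, Rational(1, 2))) = Add(Mul(Rational(60, 67), -328), Mul(2, Pow(46, Rational(1, 2)))) = Add(Rational(-19680, 67), Mul(2, Pow(46, Rational(1, 2))))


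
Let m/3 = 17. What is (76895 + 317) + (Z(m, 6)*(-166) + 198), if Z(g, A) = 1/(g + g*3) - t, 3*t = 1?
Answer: 7901381/102 ≈ 77465.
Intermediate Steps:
m = 51 (m = 3*17 = 51)
t = ⅓ (t = (⅓)*1 = ⅓ ≈ 0.33333)
Z(g, A) = -⅓ + 1/(4*g) (Z(g, A) = 1/(g + g*3) - 1*⅓ = 1/(g + 3*g) - ⅓ = 1/(4*g) - ⅓ = -⅓ + 1/(4*g))
(76895 + 317) + (Z(m, 6)*(-166) + 198) = (76895 + 317) + (((1/12)*(3 - 4*51)/51)*(-166) + 198) = 77212 + (((1/12)*(1/51)*(3 - 204))*(-166) + 198) = 77212 + (((1/12)*(1/51)*(-201))*(-166) + 198) = 77212 + (-67/204*(-166) + 198) = 77212 + (5561/102 + 198) = 77212 + 25757/102 = 7901381/102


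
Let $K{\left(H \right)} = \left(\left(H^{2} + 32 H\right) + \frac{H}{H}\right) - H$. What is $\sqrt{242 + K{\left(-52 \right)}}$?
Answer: $\sqrt{1335} \approx 36.538$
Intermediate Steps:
$K{\left(H \right)} = 1 + H^{2} + 31 H$ ($K{\left(H \right)} = \left(\left(H^{2} + 32 H\right) + 1\right) - H = \left(1 + H^{2} + 32 H\right) - H = 1 + H^{2} + 31 H$)
$\sqrt{242 + K{\left(-52 \right)}} = \sqrt{242 + \left(1 + \left(-52\right)^{2} + 31 \left(-52\right)\right)} = \sqrt{242 + \left(1 + 2704 - 1612\right)} = \sqrt{242 + 1093} = \sqrt{1335}$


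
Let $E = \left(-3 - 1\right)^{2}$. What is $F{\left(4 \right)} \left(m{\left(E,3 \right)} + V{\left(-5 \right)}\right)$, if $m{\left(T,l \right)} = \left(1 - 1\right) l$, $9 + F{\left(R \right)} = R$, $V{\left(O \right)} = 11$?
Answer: $-55$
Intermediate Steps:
$E = 16$ ($E = \left(-4\right)^{2} = 16$)
$F{\left(R \right)} = -9 + R$
$m{\left(T,l \right)} = 0$ ($m{\left(T,l \right)} = 0 l = 0$)
$F{\left(4 \right)} \left(m{\left(E,3 \right)} + V{\left(-5 \right)}\right) = \left(-9 + 4\right) \left(0 + 11\right) = \left(-5\right) 11 = -55$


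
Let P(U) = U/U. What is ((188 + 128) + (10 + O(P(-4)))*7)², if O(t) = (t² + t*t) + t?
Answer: 165649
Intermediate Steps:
P(U) = 1
O(t) = t + 2*t² (O(t) = (t² + t²) + t = 2*t² + t = t + 2*t²)
((188 + 128) + (10 + O(P(-4)))*7)² = ((188 + 128) + (10 + 1*(1 + 2*1))*7)² = (316 + (10 + 1*(1 + 2))*7)² = (316 + (10 + 1*3)*7)² = (316 + (10 + 3)*7)² = (316 + 13*7)² = (316 + 91)² = 407² = 165649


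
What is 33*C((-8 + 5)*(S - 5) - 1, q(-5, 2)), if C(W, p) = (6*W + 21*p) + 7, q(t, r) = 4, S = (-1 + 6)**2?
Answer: -9075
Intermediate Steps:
S = 25 (S = 5**2 = 25)
C(W, p) = 7 + 6*W + 21*p
33*C((-8 + 5)*(S - 5) - 1, q(-5, 2)) = 33*(7 + 6*((-8 + 5)*(25 - 5) - 1) + 21*4) = 33*(7 + 6*(-3*20 - 1) + 84) = 33*(7 + 6*(-60 - 1) + 84) = 33*(7 + 6*(-61) + 84) = 33*(7 - 366 + 84) = 33*(-275) = -9075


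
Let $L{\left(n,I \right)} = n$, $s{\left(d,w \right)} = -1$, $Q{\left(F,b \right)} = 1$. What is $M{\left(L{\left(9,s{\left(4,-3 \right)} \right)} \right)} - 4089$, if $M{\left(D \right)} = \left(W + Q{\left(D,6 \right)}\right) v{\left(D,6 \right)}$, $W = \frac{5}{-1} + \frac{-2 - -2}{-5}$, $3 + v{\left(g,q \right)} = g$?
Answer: $-4113$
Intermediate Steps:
$v{\left(g,q \right)} = -3 + g$
$W = -5$ ($W = 5 \left(-1\right) + \left(-2 + 2\right) \left(- \frac{1}{5}\right) = -5 + 0 \left(- \frac{1}{5}\right) = -5 + 0 = -5$)
$M{\left(D \right)} = 12 - 4 D$ ($M{\left(D \right)} = \left(-5 + 1\right) \left(-3 + D\right) = - 4 \left(-3 + D\right) = 12 - 4 D$)
$M{\left(L{\left(9,s{\left(4,-3 \right)} \right)} \right)} - 4089 = \left(12 - 36\right) - 4089 = -24 - 4089 = -4113$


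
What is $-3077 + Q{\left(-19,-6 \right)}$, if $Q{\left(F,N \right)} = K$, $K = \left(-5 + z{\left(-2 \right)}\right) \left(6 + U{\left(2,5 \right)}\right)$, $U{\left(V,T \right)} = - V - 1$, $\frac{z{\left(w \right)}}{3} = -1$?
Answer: $-3101$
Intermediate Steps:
$z{\left(w \right)} = -3$ ($z{\left(w \right)} = 3 \left(-1\right) = -3$)
$U{\left(V,T \right)} = -1 - V$
$K = -24$ ($K = \left(-5 - 3\right) \left(6 - 3\right) = - 8 \left(6 - 3\right) = \left(-8\right) 3 = -24$)
$Q{\left(F,N \right)} = -24$
$-3077 + Q{\left(-19,-6 \right)} = -3077 - 24 = -3101$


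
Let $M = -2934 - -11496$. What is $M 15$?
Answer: $128430$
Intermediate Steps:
$M = 8562$ ($M = -2934 + 11496 = 8562$)
$M 15 = 8562 \cdot 15 = 128430$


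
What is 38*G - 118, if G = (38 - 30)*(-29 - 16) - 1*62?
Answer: -16154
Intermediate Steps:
G = -422 (G = 8*(-45) - 62 = -360 - 62 = -422)
38*G - 118 = 38*(-422) - 118 = -16036 - 118 = -16154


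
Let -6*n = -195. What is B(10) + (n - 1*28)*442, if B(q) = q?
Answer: 1999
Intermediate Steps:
n = 65/2 (n = -⅙*(-195) = 65/2 ≈ 32.500)
B(10) + (n - 1*28)*442 = 10 + (65/2 - 1*28)*442 = 10 + (65/2 - 28)*442 = 10 + (9/2)*442 = 10 + 1989 = 1999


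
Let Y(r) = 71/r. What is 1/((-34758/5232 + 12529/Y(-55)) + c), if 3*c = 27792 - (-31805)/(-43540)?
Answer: -404347272/181329623683 ≈ -0.0022299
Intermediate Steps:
c = 242006375/26124 (c = (27792 - (-31805)/(-43540))/3 = (27792 - (-31805)*(-1)/43540)/3 = (27792 - 1*6361/8708)/3 = (27792 - 6361/8708)/3 = (⅓)*(242006375/8708) = 242006375/26124 ≈ 9263.8)
1/((-34758/5232 + 12529/Y(-55)) + c) = 1/((-34758/5232 + 12529/((71/(-55)))) + 242006375/26124) = 1/((-34758*1/5232 + 12529/((71*(-1/55)))) + 242006375/26124) = 1/((-5793/872 + 12529/(-71/55)) + 242006375/26124) = 1/((-5793/872 + 12529*(-55/71)) + 242006375/26124) = 1/((-5793/872 - 689095/71) + 242006375/26124) = 1/(-601302143/61912 + 242006375/26124) = 1/(-181329623683/404347272) = -404347272/181329623683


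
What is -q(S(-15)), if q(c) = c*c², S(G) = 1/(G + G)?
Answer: 1/27000 ≈ 3.7037e-5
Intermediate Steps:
S(G) = 1/(2*G)
q(c) = c³
-q(S(-15)) = -((½)/(-15))³ = -((½)*(-1/15))³ = -(-1/30)³ = -1*(-1/27000) = 1/27000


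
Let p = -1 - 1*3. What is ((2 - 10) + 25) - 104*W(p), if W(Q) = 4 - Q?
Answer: -815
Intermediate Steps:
p = -4 (p = -1 - 3 = -4)
((2 - 10) + 25) - 104*W(p) = ((2 - 10) + 25) - 104*(4 - 1*(-4)) = (-8 + 25) - 104*(4 + 4) = 17 - 104*8 = 17 - 832 = -815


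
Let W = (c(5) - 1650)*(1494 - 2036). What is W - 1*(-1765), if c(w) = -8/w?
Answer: 4484661/5 ≈ 8.9693e+5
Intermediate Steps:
W = 4475836/5 (W = (-8/5 - 1650)*(1494 - 2036) = (-8*⅕ - 1650)*(-542) = (-8/5 - 1650)*(-542) = -8258/5*(-542) = 4475836/5 ≈ 8.9517e+5)
W - 1*(-1765) = 4475836/5 - 1*(-1765) = 4475836/5 + 1765 = 4484661/5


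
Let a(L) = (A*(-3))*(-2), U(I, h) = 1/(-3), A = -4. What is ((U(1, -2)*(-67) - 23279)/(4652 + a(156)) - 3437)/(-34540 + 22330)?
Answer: 23894539/84761820 ≈ 0.28190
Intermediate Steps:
U(I, h) = -⅓ (U(I, h) = 1*(-⅓) = -⅓)
a(L) = -24 (a(L) = -4*(-3)*(-2) = 12*(-2) = -24)
((U(1, -2)*(-67) - 23279)/(4652 + a(156)) - 3437)/(-34540 + 22330) = ((-⅓*(-67) - 23279)/(4652 - 24) - 3437)/(-34540 + 22330) = ((67/3 - 23279)/4628 - 3437)/(-12210) = (-69770/3*1/4628 - 3437)*(-1/12210) = (-34885/6942 - 3437)*(-1/12210) = -23894539/6942*(-1/12210) = 23894539/84761820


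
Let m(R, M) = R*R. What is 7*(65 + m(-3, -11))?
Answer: 518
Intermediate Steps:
m(R, M) = R²
7*(65 + m(-3, -11)) = 7*(65 + (-3)²) = 7*(65 + 9) = 7*74 = 518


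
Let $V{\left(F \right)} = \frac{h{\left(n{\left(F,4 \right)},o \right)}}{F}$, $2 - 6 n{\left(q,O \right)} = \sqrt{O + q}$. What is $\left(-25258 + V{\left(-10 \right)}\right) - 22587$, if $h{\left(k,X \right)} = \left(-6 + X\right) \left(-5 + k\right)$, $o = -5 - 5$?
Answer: $- \frac{717787}{15} - \frac{4 i \sqrt{6}}{15} \approx -47852.0 - 0.6532 i$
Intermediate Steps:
$n{\left(q,O \right)} = \frac{1}{3} - \frac{\sqrt{O + q}}{6}$
$o = -10$ ($o = -5 - 5 = -10$)
$V{\left(F \right)} = \frac{\frac{224}{3} + \frac{8 \sqrt{4 + F}}{3}}{F}$ ($V{\left(F \right)} = \frac{30 - 6 \left(\frac{1}{3} - \frac{\sqrt{4 + F}}{6}\right) - -50 - 10 \left(\frac{1}{3} - \frac{\sqrt{4 + F}}{6}\right)}{F} = \frac{30 + \left(-2 + \sqrt{4 + F}\right) + 50 + \left(- \frac{10}{3} + \frac{5 \sqrt{4 + F}}{3}\right)}{F} = \frac{\frac{224}{3} + \frac{8 \sqrt{4 + F}}{3}}{F}$)
$\left(-25258 + V{\left(-10 \right)}\right) - 22587 = \left(-25258 + \frac{8 \left(28 + \sqrt{4 - 10}\right)}{3 \left(-10\right)}\right) - 22587 = \left(-25258 + \frac{8}{3} \left(- \frac{1}{10}\right) \left(28 + \sqrt{-6}\right)\right) - 22587 = \left(-25258 + \frac{8}{3} \left(- \frac{1}{10}\right) \left(28 + i \sqrt{6}\right)\right) - 22587 = \left(-25258 - \left(\frac{112}{15} + \frac{4 i \sqrt{6}}{15}\right)\right) - 22587 = \left(- \frac{378982}{15} - \frac{4 i \sqrt{6}}{15}\right) - 22587 = - \frac{717787}{15} - \frac{4 i \sqrt{6}}{15}$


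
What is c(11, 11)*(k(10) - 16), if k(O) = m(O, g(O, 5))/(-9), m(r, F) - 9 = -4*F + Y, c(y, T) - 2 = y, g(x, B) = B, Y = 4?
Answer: -1781/9 ≈ -197.89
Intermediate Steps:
c(y, T) = 2 + y
m(r, F) = 13 - 4*F (m(r, F) = 9 + (-4*F + 4) = 9 + (4 - 4*F) = 13 - 4*F)
k(O) = 7/9 (k(O) = (13 - 4*5)/(-9) = (13 - 20)*(-⅑) = -7*(-⅑) = 7/9)
c(11, 11)*(k(10) - 16) = (2 + 11)*(7/9 - 16) = 13*(-137/9) = -1781/9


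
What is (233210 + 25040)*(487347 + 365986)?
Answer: 220373247250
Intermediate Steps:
(233210 + 25040)*(487347 + 365986) = 258250*853333 = 220373247250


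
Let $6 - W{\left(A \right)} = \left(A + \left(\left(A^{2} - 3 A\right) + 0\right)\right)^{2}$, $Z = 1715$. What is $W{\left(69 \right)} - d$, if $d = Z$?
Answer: $-21373838$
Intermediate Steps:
$d = 1715$
$W{\left(A \right)} = 6 - \left(A^{2} - 2 A\right)^{2}$ ($W{\left(A \right)} = 6 - \left(A + \left(\left(A^{2} - 3 A\right) + 0\right)\right)^{2} = 6 - \left(A + \left(A^{2} - 3 A\right)\right)^{2} = 6 - \left(A^{2} - 2 A\right)^{2}$)
$W{\left(69 \right)} - d = \left(6 - 69^{2} \left(-2 + 69\right)^{2}\right) - 1715 = \left(6 - 4761 \cdot 67^{2}\right) - 1715 = \left(6 - 4761 \cdot 4489\right) - 1715 = \left(6 - 21372129\right) - 1715 = -21372123 - 1715 = -21373838$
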